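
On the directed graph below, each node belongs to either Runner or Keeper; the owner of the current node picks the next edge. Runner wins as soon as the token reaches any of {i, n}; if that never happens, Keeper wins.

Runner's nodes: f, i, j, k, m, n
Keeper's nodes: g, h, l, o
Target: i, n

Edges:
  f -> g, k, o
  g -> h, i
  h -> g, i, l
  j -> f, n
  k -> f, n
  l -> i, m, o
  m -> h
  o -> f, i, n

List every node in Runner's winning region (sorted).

f, i, j, k, n, o

A0 = {i, n}
A1: add {j, k} — j (Runner) has j→n; k (Runner) has k→n.
A2: add {f} — f (Runner) has f→k.
A3: add {o} — o (Keeper): all of {f, i, n} already in.
A4 = A3; e.g. g (Keeper) can still go to h. Fixed point.
Runner's winning region = {f, i, j, k, n, o}.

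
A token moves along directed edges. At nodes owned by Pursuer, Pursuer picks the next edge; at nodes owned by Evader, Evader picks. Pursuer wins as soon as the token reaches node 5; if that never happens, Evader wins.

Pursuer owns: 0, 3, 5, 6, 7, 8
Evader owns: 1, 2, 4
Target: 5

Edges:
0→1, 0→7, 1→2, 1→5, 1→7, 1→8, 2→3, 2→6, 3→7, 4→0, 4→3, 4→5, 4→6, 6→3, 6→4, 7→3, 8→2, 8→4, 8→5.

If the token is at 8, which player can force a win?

A0 = {5}
A1: add {8} — 8 (Pursuer) has 8→5.
A2 = A1; e.g. 0 (Pursuer) has no edge into A1. Fixed point.
8 ∈ A1, so Pursuer can force the target.

Pursuer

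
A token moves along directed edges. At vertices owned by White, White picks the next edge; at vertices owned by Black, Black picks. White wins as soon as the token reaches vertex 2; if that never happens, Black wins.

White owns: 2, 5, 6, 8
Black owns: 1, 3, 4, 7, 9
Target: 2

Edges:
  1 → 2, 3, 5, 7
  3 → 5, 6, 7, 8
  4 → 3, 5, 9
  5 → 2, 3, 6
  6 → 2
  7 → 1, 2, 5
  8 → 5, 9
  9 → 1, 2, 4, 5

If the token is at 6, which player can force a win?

White

A0 = {2}
A1: add {5, 6} — 5 (White) has 5→2; 6 (White) has 6→2.
6 ∈ A1, so White can force the target.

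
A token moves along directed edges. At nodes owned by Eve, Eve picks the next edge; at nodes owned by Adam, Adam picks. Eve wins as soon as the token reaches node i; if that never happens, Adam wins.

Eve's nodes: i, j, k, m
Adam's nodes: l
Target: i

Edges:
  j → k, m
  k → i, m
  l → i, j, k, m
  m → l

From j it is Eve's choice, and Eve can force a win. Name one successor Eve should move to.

A0 = {i}
A1: add {k} — k (Eve) has k→i.
A2: add {j} — j (Eve) has j→k.
A3 = A2; e.g. l (Adam) can still go to m. Fixed point.
From j, successor k is in the attractor (rank 1); the other successor m is not.

k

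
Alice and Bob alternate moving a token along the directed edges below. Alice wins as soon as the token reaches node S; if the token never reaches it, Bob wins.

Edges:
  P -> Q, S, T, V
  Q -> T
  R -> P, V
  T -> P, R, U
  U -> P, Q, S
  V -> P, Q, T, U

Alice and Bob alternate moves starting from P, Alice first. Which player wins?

Alice

Track states (vertex, player-to-move).
A0 = {(S,Alice), (S,Bob)}
A1: add {(P,Alice), (U,Alice)}.
(P,Alice) ∈ A1 ⇒ Alice forces the target.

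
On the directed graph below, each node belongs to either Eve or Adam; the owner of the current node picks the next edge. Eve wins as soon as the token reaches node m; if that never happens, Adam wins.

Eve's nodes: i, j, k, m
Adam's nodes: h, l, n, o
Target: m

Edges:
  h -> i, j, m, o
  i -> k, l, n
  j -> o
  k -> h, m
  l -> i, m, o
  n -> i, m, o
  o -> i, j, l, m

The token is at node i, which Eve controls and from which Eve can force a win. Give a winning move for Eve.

k

A0 = {m}
A1: add {k} — k (Eve) has k→m.
A2: add {i} — i (Eve) has i→k.
A3 = A2; e.g. h (Adam) can still go to j. Fixed point.
From i, successor k is in the attractor (rank 1); the other successors l, n are not.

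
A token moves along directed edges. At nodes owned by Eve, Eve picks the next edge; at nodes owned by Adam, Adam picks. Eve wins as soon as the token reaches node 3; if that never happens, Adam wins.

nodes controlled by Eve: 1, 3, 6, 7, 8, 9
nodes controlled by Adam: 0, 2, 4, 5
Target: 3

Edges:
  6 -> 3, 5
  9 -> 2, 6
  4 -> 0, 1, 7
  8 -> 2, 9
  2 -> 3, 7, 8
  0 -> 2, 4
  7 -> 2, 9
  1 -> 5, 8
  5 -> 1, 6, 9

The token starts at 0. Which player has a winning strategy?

Adam

A0 = {3}
A1: add {6} — 6 (Eve) has 6→3.
A2: add {9} — 9 (Eve) has 9→6.
A3: add {7, 8} — 7 (Eve) has 7→9; 8 (Eve) has 8→9.
A4: add {1, 2} — 1 (Eve) has 1→8; 2 (Adam): all of {3, 7, 8} already in.
A5: add {5} — 5 (Adam): all of {1, 6, 9} already in.
A6 = A5; e.g. 0 (Adam) can still go to 4. Fixed point.
0 never enters the attractor, so Adam can avoid the target forever.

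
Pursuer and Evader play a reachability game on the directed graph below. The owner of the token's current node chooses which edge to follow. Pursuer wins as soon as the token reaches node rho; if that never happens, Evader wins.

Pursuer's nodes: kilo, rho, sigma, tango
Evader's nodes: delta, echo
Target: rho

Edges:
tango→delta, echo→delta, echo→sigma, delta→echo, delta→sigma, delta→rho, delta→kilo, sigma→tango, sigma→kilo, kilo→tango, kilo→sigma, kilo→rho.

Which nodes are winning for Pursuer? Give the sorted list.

A0 = {rho}
A1: add {kilo} — kilo (Pursuer) has kilo→rho.
A2: add {sigma} — sigma (Pursuer) has sigma→kilo.
A3 = A2; e.g. tango (Pursuer) has no edge into A2. Fixed point.
Pursuer's winning region = {kilo, rho, sigma}.

kilo, rho, sigma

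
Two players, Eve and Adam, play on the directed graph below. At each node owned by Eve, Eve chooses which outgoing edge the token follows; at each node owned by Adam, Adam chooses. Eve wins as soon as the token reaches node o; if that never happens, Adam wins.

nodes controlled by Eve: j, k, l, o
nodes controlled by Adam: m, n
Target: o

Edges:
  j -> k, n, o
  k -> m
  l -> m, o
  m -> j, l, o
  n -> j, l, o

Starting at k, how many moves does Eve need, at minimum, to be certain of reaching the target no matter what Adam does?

3

A0 = {o}
A1: add {j, l} — j (Eve) has j→o; l (Eve) has l→o.
A2: add {m, n} — m (Adam): all of {j, l, o} already in; n (Adam): all of {j, l, o} already in.
A3: add {k} — k (Eve) has k→m.
A3 = all vertices. Fixed point.
k enters the attractor at level 3, so Eve can force the target in 3 moves from there.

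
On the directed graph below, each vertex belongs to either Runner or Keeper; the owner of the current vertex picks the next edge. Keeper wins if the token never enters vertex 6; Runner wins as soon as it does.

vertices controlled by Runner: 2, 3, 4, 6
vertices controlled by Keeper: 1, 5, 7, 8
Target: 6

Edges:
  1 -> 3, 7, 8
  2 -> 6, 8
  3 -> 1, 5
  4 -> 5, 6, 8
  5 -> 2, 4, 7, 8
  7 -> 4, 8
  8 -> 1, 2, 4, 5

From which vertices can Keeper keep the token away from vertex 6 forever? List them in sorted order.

A0 = {6}
A1: add {2, 4} — 2 (Runner) has 2→6; 4 (Runner) has 4→6.
A2 = A1; e.g. 1 (Keeper) can still go to 3. Fixed point.
Runner's attractor = {2, 4, 6}; Keeper avoids the target exactly from the complement.

1, 3, 5, 7, 8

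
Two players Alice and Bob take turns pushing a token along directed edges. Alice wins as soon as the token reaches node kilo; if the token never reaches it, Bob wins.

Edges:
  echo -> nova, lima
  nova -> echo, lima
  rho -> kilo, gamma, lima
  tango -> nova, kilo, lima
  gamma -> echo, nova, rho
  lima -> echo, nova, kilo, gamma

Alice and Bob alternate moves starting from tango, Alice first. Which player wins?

Track states (vertex, player-to-move).
A0 = {(kilo,Alice), (kilo,Bob)}
A1: add {(rho,Alice), (tango,Alice), (lima,Alice)}.
(tango,Alice) ∈ A1 ⇒ Alice forces the target.

Alice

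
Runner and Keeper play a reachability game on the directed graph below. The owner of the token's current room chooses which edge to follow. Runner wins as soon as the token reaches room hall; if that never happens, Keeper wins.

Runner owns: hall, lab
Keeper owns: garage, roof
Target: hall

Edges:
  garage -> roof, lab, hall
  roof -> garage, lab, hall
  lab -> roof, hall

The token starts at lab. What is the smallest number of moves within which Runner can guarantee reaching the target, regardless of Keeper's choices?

A0 = {hall}
A1: add {lab} — lab (Runner) has lab→hall.
A2 = A1; e.g. garage (Keeper) can still go to roof. Fixed point.
lab enters the attractor at level 1, so Runner can force the target in 1 move from there.

1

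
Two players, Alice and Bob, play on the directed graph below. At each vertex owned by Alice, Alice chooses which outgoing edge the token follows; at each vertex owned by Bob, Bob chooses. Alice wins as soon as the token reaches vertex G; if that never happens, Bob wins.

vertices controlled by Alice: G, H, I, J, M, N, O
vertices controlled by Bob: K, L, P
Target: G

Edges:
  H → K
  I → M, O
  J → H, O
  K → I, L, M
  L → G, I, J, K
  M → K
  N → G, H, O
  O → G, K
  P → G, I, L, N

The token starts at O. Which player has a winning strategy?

Alice

A0 = {G}
A1: add {N, O} — N (Alice) has N→G; O (Alice) has O→G.
O ∈ A1, so Alice can force the target.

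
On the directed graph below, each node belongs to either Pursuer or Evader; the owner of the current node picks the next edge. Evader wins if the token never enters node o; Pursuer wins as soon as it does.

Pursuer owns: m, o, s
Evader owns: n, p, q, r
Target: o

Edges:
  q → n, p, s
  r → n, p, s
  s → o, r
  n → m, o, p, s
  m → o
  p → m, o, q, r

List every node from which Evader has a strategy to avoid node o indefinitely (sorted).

n, p, q, r

A0 = {o}
A1: add {m, s} — m (Pursuer) has m→o; s (Pursuer) has s→o.
A2 = A1; e.g. n (Evader) can still go to p. Fixed point.
Pursuer's attractor = {m, o, s}; Evader avoids the target exactly from the complement.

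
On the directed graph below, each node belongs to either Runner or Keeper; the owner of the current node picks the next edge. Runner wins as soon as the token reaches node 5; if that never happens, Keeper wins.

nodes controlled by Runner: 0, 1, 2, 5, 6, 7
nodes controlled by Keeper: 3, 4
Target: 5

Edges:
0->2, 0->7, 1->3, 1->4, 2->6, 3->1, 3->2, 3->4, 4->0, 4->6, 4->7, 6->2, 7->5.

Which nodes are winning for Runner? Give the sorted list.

0, 5, 7

A0 = {5}
A1: add {7} — 7 (Runner) has 7→5.
A2: add {0} — 0 (Runner) has 0→7.
A3 = A2; e.g. 1 (Runner) has no edge into A2. Fixed point.
Runner's winning region = {0, 5, 7}.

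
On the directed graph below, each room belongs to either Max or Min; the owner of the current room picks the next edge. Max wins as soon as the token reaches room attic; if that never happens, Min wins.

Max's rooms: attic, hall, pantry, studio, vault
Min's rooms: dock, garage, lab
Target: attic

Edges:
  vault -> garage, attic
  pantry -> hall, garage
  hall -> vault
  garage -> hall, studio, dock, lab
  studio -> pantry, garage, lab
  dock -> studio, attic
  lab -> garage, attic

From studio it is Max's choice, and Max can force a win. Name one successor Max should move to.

A0 = {attic}
A1: add {vault} — vault (Max) has vault→attic.
A2: add {hall} — hall (Max) has hall→vault.
A3: add {pantry} — pantry (Max) has pantry→hall.
A4: add {studio} — studio (Max) has studio→pantry.
A5: add {dock} — dock (Min): all of {studio, attic} already in.
A6 = A5; e.g. garage (Min) can still go to lab. Fixed point.
From studio, successor pantry is in the attractor (rank 3); the other successors garage, lab are not.

pantry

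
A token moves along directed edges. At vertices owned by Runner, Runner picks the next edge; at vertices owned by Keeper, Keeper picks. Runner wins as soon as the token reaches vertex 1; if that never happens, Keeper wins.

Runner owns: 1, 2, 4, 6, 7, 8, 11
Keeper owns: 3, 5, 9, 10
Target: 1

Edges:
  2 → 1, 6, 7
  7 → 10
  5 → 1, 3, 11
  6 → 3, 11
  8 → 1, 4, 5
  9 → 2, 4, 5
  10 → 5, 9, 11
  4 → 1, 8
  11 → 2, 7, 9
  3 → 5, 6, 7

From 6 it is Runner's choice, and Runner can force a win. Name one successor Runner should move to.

A0 = {1}
A1: add {2, 4, 8} — 2 (Runner) has 2→1; 4 (Runner) has 4→1; 8 (Runner) has 8→1.
A2: add {11} — 11 (Runner) has 11→2.
A3: add {6} — 6 (Runner) has 6→11.
A4 = A3; e.g. 3 (Keeper) can still go to 5. Fixed point.
From 6, successor 11 is in the attractor (rank 2); the other successor 3 is not.

11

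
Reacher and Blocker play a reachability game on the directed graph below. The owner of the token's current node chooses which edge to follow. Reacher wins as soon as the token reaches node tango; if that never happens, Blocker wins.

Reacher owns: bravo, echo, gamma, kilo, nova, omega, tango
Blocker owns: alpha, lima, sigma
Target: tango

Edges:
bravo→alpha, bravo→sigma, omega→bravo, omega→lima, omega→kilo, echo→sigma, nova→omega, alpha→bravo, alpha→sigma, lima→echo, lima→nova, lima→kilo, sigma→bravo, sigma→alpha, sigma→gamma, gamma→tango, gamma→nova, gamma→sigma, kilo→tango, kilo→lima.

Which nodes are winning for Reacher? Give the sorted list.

gamma, kilo, nova, omega, tango

A0 = {tango}
A1: add {gamma, kilo} — gamma (Reacher) has gamma→tango; kilo (Reacher) has kilo→tango.
A2: add {omega} — omega (Reacher) has omega→kilo.
A3: add {nova} — nova (Reacher) has nova→omega.
A4 = A3; e.g. bravo (Reacher) has no edge into A3. Fixed point.
Reacher's winning region = {gamma, kilo, nova, omega, tango}.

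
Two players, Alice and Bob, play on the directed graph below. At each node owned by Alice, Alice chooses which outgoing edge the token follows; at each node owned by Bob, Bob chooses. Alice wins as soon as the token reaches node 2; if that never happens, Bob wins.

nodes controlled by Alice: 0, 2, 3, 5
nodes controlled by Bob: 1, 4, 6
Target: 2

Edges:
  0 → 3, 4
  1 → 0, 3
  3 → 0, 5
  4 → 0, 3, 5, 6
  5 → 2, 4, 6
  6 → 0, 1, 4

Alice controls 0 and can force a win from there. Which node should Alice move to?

3

A0 = {2}
A1: add {5} — 5 (Alice) has 5→2.
A2: add {3} — 3 (Alice) has 3→5.
A3: add {0} — 0 (Alice) has 0→3.
A4: add {1} — 1 (Bob): all of {0, 3} already in.
A5 = A4; e.g. 4 (Bob) can still go to 6. Fixed point.
From 0, successor 3 is in the attractor (rank 2); the other successor 4 is not.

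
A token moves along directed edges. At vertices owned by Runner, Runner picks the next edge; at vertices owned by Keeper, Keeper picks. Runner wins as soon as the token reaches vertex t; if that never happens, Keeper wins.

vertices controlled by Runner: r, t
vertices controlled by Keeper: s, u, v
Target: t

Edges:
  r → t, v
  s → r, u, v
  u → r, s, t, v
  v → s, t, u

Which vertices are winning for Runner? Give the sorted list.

r, t

A0 = {t}
A1: add {r} — r (Runner) has r→t.
A2 = A1; e.g. s (Keeper) can still go to u. Fixed point.
Runner's winning region = {r, t}.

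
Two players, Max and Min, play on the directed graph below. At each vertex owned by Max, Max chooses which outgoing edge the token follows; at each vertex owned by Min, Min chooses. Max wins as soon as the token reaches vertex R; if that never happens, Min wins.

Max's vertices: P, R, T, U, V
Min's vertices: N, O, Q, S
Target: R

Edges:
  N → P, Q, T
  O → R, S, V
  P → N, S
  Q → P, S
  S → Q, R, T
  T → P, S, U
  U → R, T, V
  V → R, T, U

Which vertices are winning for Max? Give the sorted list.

A0 = {R}
A1: add {U, V} — U (Max) has U→R; V (Max) has V→R.
A2: add {T} — T (Max) has T→U.
A3 = A2; e.g. N (Min) can still go to P. Fixed point.
Max's winning region = {R, T, U, V}.

R, T, U, V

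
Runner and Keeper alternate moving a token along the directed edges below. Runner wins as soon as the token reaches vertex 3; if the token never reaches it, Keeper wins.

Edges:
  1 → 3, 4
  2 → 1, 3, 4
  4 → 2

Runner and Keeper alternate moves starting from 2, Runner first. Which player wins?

Track states (vertex, player-to-move).
A0 = {(3,Runner), (3,Keeper)}
A1: add {(1,Runner), (2,Runner)}.
(2,Runner) ∈ A1 ⇒ Runner forces the target.

Runner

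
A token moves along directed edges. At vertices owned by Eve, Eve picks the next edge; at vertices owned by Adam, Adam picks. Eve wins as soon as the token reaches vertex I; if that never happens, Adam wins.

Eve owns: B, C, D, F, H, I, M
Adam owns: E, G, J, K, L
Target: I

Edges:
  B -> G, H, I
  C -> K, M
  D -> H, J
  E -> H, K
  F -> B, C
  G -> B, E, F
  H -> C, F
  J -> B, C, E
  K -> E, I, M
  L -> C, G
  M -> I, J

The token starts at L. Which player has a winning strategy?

A0 = {I}
A1: add {B, M} — B (Eve) has B→I; M (Eve) has M→I.
A2: add {C, F} — C (Eve) has C→M; F (Eve) has F→B.
A3: add {H} — H (Eve) has H→C.
A4: add {D} — D (Eve) has D→H.
A5 = A4; e.g. E (Adam) can still go to K. Fixed point.
L never enters the attractor, so Adam can avoid the target forever.

Adam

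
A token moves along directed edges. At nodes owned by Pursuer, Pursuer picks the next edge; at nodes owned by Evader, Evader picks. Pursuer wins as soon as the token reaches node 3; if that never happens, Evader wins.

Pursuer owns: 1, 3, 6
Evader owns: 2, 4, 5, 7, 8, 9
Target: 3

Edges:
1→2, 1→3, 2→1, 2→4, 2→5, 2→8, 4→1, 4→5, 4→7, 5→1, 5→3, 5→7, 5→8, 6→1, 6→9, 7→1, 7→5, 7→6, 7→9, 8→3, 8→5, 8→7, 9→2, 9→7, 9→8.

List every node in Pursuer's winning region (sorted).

A0 = {3}
A1: add {1} — 1 (Pursuer) has 1→3.
A2: add {6} — 6 (Pursuer) has 6→1.
A3 = A2; e.g. 2 (Evader) can still go to 4. Fixed point.
Pursuer's winning region = {1, 3, 6}.

1, 3, 6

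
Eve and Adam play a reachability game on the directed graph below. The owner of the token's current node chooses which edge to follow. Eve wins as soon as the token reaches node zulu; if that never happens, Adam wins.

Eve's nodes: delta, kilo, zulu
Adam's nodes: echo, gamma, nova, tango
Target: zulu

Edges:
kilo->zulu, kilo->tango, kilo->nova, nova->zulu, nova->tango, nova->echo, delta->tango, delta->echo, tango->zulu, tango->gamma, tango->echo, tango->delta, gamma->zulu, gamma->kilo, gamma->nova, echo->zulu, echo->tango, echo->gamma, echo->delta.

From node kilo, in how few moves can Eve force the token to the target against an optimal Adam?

1

A0 = {zulu}
A1: add {kilo} — kilo (Eve) has kilo→zulu.
A2 = A1; e.g. tango (Adam) can still go to gamma. Fixed point.
kilo enters the attractor at level 1, so Eve can force the target in 1 move from there.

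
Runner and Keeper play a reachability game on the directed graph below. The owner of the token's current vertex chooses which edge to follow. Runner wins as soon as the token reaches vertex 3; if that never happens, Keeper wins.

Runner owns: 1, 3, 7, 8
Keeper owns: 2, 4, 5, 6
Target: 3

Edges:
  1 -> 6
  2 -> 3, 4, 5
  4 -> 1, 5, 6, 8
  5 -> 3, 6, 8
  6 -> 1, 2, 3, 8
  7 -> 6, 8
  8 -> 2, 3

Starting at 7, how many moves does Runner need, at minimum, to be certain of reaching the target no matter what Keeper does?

A0 = {3}
A1: add {8} — 8 (Runner) has 8→3.
A2: add {7} — 7 (Runner) has 7→8.
A3 = A2; e.g. 1 (Runner) has no edge into A2. Fixed point.
7 enters the attractor at level 2, so Runner can force the target in 2 moves from there.

2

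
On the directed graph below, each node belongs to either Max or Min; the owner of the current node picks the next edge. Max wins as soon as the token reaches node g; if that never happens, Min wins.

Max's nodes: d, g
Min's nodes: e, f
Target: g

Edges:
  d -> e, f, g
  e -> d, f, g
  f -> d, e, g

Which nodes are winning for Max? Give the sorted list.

A0 = {g}
A1: add {d} — d (Max) has d→g.
A2 = A1; e.g. e (Min) can still go to f. Fixed point.
Max's winning region = {d, g}.

d, g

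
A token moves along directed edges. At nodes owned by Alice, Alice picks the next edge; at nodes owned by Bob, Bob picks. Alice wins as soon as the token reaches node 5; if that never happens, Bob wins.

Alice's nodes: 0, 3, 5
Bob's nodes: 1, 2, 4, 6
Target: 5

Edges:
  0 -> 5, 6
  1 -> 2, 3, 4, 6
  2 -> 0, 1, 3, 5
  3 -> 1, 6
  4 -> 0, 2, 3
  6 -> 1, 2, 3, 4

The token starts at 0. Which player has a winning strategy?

A0 = {5}
A1: add {0} — 0 (Alice) has 0→5.
A2 = A1; e.g. 1 (Bob) can still go to 2. Fixed point.
0 ∈ A1, so Alice can force the target.

Alice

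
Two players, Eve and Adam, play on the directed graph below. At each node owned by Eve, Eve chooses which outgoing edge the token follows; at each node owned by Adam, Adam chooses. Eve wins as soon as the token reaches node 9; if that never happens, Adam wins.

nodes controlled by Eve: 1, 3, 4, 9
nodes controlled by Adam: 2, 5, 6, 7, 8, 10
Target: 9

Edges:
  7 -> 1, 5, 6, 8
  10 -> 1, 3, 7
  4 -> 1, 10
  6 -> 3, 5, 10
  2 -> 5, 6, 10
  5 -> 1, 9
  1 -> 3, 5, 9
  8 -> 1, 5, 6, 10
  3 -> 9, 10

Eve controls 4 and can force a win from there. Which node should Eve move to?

1

A0 = {9}
A1: add {1, 3} — 1 (Eve) has 1→9; 3 (Eve) has 3→9.
A2: add {4, 5} — 4 (Eve) has 4→1; 5 (Adam): all of {1, 9} already in.
A3 = A2; e.g. 2 (Adam) can still go to 6. Fixed point.
From 4, successor 1 is in the attractor (rank 1); the other successor 10 is not.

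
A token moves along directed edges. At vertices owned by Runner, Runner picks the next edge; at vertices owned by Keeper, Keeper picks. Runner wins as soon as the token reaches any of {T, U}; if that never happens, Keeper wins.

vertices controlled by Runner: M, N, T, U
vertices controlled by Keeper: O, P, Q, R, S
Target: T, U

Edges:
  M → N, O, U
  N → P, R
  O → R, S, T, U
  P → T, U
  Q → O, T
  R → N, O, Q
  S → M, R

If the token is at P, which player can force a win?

Runner

A0 = {T, U}
A1: add {M, P} — M (Runner) has M→U; P (Keeper): all of {T, U} already in.
P ∈ A1, so Runner can force the target.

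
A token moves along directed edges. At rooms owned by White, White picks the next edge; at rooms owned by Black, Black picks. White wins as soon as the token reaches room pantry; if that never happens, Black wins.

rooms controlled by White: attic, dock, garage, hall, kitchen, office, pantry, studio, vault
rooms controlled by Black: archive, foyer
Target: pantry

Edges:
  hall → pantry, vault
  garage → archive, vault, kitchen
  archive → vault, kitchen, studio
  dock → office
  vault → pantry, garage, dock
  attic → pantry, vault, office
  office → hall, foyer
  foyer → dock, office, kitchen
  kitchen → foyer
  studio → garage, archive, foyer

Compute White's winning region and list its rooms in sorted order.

A0 = {pantry}
A1: add {attic, hall, vault} — hall (White) has hall→pantry; vault (White) has vault→pantry; attic (White) has attic→pantry.
A2: add {garage, office} — garage (White) has garage→vault; office (White) has office→hall.
A3: add {dock, studio} — dock (White) has dock→office; studio (White) has studio→garage.
A4 = A3; e.g. archive (Black) can still go to kitchen. Fixed point.
White's winning region = {attic, dock, garage, hall, office, pantry, studio, vault}.

attic, dock, garage, hall, office, pantry, studio, vault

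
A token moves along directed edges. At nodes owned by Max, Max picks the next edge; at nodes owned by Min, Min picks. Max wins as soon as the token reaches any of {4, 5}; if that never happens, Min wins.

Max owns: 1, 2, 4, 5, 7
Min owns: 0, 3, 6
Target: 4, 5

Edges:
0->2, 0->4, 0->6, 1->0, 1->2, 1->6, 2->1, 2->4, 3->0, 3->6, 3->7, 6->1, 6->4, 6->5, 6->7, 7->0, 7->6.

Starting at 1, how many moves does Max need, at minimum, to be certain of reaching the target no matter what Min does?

A0 = {4, 5}
A1: add {2} — 2 (Max) has 2→4.
A2: add {1} — 1 (Max) has 1→2.
A3 = A2; e.g. 0 (Min) can still go to 6. Fixed point.
1 enters the attractor at level 2, so Max can force the target in 2 moves from there.

2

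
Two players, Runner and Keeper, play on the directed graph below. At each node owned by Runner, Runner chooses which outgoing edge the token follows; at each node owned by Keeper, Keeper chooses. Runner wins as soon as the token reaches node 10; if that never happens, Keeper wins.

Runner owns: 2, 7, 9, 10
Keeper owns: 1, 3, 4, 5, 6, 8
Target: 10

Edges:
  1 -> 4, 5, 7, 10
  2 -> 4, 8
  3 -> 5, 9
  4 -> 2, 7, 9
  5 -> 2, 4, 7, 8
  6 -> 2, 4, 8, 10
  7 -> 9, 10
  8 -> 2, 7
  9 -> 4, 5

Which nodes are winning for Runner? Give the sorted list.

7, 10

A0 = {10}
A1: add {7} — 7 (Runner) has 7→10.
A2 = A1; e.g. 1 (Keeper) can still go to 4. Fixed point.
Runner's winning region = {7, 10}.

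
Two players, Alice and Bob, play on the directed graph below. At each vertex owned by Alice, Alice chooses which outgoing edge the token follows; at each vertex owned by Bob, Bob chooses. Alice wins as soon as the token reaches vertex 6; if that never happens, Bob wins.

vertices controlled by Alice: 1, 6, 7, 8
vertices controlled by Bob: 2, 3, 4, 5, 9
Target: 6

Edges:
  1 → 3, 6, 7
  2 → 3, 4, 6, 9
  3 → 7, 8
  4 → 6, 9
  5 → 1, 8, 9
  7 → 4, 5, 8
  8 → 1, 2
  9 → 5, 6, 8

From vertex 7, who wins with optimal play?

Alice

A0 = {6}
A1: add {1} — 1 (Alice) has 1→6.
A2: add {8} — 8 (Alice) has 8→1.
A3: add {7} — 7 (Alice) has 7→8.
7 ∈ A3, so Alice can force the target.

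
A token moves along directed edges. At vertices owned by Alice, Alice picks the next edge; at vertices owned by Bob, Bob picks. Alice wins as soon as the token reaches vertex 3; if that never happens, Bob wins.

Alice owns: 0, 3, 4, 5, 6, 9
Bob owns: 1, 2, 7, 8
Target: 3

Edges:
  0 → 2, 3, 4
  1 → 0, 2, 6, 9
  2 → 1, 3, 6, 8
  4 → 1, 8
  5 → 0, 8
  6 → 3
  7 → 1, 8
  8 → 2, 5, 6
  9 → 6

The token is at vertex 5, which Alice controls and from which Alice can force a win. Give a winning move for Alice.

0

A0 = {3}
A1: add {0, 6} — 0 (Alice) has 0→3; 6 (Alice) has 6→3.
A2: add {5, 9} — 5 (Alice) has 5→0; 9 (Alice) has 9→6.
A3 = A2; e.g. 1 (Bob) can still go to 2. Fixed point.
From 5, successor 0 is in the attractor (rank 1); the other successor 8 is not.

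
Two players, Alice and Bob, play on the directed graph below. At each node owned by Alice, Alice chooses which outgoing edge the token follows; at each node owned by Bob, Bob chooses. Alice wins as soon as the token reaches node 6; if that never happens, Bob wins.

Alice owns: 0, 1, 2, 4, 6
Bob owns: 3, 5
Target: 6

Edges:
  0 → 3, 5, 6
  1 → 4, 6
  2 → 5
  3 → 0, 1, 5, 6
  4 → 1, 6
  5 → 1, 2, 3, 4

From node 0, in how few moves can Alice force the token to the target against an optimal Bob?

A0 = {6}
A1: add {0, 1, 4} — 0 (Alice) has 0→6; 1 (Alice) has 1→6; 4 (Alice) has 4→6.
A2 = A1; e.g. 2 (Alice) has no edge into A1. Fixed point.
0 enters the attractor at level 1, so Alice can force the target in 1 move from there.

1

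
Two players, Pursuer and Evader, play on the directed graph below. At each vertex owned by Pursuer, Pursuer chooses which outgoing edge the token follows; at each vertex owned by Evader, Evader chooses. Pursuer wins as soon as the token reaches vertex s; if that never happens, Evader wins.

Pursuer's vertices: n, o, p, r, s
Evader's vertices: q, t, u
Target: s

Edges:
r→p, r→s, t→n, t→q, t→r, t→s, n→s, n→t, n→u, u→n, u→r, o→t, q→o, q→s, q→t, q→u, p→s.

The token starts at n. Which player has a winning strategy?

A0 = {s}
A1: add {n, p, r} — n (Pursuer) has n→s; p (Pursuer) has p→s; r (Pursuer) has r→s.
n ∈ A1, so Pursuer can force the target.

Pursuer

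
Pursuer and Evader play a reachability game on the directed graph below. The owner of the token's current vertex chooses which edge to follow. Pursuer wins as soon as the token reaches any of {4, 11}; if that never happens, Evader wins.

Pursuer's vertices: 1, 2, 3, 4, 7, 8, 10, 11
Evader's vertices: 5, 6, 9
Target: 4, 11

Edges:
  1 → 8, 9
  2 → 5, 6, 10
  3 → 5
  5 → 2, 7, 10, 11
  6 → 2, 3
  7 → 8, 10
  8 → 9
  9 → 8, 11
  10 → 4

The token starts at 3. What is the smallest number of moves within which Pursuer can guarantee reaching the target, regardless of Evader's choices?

A0 = {4, 11}
A1: add {10} — 10 (Pursuer) has 10→4.
A2: add {2, 7} — 2 (Pursuer) has 2→10; 7 (Pursuer) has 7→10.
A3: add {5} — 5 (Evader): all of {2, 7, 10, 11} already in.
A4: add {3} — 3 (Pursuer) has 3→5.
3 enters the attractor at level 4, so Pursuer can force the target in 4 moves from there.

4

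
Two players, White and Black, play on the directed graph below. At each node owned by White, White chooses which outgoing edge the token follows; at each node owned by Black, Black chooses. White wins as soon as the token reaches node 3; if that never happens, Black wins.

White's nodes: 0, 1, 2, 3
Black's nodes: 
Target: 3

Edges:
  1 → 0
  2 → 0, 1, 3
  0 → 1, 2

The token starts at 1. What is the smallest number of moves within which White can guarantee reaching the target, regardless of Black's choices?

3

A0 = {3}
A1: add {2} — 2 (White) has 2→3.
A2: add {0} — 0 (White) has 0→2.
A3: add {1} — 1 (White) has 1→0.
A3 = all vertices. Fixed point.
1 enters the attractor at level 3, so White can force the target in 3 moves from there.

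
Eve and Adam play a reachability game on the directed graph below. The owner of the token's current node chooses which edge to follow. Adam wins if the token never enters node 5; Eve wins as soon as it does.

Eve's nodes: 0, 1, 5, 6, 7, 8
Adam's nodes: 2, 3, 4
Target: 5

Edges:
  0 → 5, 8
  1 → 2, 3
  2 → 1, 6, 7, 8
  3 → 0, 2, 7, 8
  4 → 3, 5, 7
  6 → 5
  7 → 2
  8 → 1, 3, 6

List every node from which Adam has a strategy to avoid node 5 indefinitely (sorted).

A0 = {5}
A1: add {0, 6} — 0 (Eve) has 0→5; 6 (Eve) has 6→5.
A2: add {8} — 8 (Eve) has 8→6.
A3 = A2; e.g. 1 (Eve) has no edge into A2. Fixed point.
Eve's attractor = {0, 5, 6, 8}; Adam avoids the target exactly from the complement.

1, 2, 3, 4, 7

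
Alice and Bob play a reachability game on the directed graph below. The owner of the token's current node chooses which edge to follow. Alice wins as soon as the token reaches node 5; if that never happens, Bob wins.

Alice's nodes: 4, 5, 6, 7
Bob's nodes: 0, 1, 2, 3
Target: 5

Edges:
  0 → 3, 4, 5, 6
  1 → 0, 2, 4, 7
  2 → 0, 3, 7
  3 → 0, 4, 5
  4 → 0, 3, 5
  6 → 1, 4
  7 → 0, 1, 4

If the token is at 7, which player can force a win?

A0 = {5}
A1: add {4} — 4 (Alice) has 4→5.
A2: add {6, 7} — 6 (Alice) has 6→4; 7 (Alice) has 7→4.
A3 = A2; e.g. 0 (Bob) can still go to 3. Fixed point.
7 ∈ A2, so Alice can force the target.

Alice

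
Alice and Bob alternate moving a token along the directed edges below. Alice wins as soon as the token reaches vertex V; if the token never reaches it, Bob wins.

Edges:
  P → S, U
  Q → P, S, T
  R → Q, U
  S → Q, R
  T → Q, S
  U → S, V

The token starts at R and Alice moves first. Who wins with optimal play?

Track states (vertex, player-to-move).
A0 = {(V,Alice), (V,Bob)}
A1: add {(U,Alice)}.
A2 = A1; e.g. (P,Alice) stays out. (R,Alice) never enters ⇒ Bob avoids the target.

Bob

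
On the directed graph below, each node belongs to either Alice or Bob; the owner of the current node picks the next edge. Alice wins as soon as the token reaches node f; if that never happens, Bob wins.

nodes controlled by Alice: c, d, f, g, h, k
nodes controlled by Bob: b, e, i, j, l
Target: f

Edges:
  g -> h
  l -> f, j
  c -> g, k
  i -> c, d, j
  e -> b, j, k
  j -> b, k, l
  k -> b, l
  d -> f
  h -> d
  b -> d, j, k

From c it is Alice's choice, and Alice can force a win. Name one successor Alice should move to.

g

A0 = {f}
A1: add {d} — d (Alice) has d→f.
A2: add {h} — h (Alice) has h→d.
A3: add {g} — g (Alice) has g→h.
A4: add {c} — c (Alice) has c→g.
A5 = A4; e.g. b (Bob) can still go to j. Fixed point.
From c, successor g is in the attractor (rank 3); the other successor k is not.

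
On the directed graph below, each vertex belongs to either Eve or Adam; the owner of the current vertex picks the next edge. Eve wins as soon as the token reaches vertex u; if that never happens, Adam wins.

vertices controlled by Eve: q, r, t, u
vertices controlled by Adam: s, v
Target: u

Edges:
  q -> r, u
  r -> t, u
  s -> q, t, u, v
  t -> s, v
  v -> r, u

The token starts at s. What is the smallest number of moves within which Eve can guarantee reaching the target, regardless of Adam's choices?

4

A0 = {u}
A1: add {q, r} — q (Eve) has q→u; r (Eve) has r→u.
A2: add {v} — v (Adam): all of {r, u} already in.
A3: add {t} — t (Eve) has t→v.
A4: add {s} — s (Adam): all of {q, t, u, v} already in.
A4 = all vertices. Fixed point.
s enters the attractor at level 4, so Eve can force the target in 4 moves from there.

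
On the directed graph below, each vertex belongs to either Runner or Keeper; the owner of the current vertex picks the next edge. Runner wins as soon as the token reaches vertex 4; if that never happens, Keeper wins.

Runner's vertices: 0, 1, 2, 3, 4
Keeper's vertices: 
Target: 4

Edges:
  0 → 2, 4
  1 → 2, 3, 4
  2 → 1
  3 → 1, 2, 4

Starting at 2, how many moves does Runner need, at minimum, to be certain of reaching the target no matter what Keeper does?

A0 = {4}
A1: add {0, 1, 3} — 0 (Runner) has 0→4; 1 (Runner) has 1→4; 3 (Runner) has 3→4.
A2: add {2} — 2 (Runner) has 2→1.
A2 = all vertices. Fixed point.
2 enters the attractor at level 2, so Runner can force the target in 2 moves from there.

2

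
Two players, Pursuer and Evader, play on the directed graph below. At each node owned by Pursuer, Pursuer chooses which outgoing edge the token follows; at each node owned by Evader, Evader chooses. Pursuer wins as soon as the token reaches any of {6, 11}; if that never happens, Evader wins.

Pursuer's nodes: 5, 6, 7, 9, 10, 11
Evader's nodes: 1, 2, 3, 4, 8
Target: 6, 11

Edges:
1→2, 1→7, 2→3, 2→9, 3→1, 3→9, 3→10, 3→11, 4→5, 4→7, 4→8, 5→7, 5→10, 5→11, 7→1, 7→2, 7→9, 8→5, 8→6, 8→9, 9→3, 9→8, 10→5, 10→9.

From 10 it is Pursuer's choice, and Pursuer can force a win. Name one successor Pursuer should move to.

A0 = {6, 11}
A1: add {5} — 5 (Pursuer) has 5→11.
A2: add {10} — 10 (Pursuer) has 10→5.
A3 = A2; e.g. 1 (Evader) can still go to 2. Fixed point.
From 10, successor 5 is in the attractor (rank 1); the other successor 9 is not.

5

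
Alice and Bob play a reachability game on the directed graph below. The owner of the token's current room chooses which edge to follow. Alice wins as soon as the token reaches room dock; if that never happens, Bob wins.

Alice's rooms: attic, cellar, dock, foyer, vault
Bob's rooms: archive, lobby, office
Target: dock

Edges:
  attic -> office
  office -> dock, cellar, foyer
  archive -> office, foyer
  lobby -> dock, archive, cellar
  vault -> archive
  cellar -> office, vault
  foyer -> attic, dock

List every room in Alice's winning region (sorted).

A0 = {dock}
A1: add {foyer} — foyer (Alice) has foyer→dock.
A2 = A1; e.g. attic (Alice) has no edge into A1. Fixed point.
Alice's winning region = {dock, foyer}.

dock, foyer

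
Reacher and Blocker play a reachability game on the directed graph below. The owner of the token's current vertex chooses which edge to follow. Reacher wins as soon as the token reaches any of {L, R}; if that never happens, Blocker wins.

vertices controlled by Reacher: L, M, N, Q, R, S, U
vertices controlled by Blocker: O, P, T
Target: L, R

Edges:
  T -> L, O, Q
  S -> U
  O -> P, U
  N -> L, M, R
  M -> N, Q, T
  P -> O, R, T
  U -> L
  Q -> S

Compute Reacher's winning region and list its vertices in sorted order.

L, M, N, Q, R, S, U

A0 = {L, R}
A1: add {N, U} — N (Reacher) has N→L; U (Reacher) has U→L.
A2: add {M, S} — M (Reacher) has M→N; S (Reacher) has S→U.
A3: add {Q} — Q (Reacher) has Q→S.
A4 = A3; e.g. O (Blocker) can still go to P. Fixed point.
Reacher's winning region = {L, M, N, Q, R, S, U}.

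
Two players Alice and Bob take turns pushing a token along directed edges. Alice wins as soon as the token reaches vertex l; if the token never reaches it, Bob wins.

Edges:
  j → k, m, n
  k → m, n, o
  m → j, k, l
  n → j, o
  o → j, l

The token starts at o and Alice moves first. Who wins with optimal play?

Alice

Track states (vertex, player-to-move).
A0 = {(l,Alice), (l,Bob)}
A1: add {(m,Alice), (o,Alice)}.
(o,Alice) ∈ A1 ⇒ Alice forces the target.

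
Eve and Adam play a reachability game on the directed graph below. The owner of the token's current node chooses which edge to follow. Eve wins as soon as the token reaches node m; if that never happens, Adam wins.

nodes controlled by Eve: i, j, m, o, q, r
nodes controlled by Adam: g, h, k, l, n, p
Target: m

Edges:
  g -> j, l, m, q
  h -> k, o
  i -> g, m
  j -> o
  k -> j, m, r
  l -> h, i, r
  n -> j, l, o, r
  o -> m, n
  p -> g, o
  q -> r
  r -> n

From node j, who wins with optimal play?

A0 = {m}
A1: add {i, o} — i (Eve) has i→m; o (Eve) has o→m.
A2: add {j} — j (Eve) has j→o.
A3 = A2; e.g. g (Adam) can still go to l. Fixed point.
j ∈ A2, so Eve can force the target.

Eve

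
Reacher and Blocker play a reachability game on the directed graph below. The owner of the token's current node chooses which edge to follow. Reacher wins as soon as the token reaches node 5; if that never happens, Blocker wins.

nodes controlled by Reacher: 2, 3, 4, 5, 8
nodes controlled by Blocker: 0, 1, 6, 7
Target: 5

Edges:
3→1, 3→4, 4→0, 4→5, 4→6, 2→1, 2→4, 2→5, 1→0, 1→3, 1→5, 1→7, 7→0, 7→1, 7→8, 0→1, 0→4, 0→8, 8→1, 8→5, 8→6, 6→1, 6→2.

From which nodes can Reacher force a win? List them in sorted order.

2, 3, 4, 5, 8

A0 = {5}
A1: add {2, 4, 8} — 2 (Reacher) has 2→5; 4 (Reacher) has 4→5; 8 (Reacher) has 8→5.
A2: add {3} — 3 (Reacher) has 3→4.
A3 = A2; e.g. 0 (Blocker) can still go to 1. Fixed point.
Reacher's winning region = {2, 3, 4, 5, 8}.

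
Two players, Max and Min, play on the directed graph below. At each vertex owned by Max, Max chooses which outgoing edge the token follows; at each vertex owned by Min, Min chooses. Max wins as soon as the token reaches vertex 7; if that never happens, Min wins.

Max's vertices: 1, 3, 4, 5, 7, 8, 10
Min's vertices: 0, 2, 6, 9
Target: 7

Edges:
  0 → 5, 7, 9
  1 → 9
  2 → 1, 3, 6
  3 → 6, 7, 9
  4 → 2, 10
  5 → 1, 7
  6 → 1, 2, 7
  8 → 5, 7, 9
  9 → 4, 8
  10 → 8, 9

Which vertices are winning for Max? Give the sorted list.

0, 1, 3, 4, 5, 7, 8, 9, 10

A0 = {7}
A1: add {3, 5, 8} — 3 (Max) has 3→7; 5 (Max) has 5→7; 8 (Max) has 8→7.
A2: add {10} — 10 (Max) has 10→8.
A3: add {4} — 4 (Max) has 4→10.
A4: add {9} — 9 (Min): all of {4, 8} already in.
A5: add {0, 1} — 0 (Min): all of {5, 7, 9} already in; 1 (Max) has 1→9.
A6 = A5; e.g. 2 (Min) can still go to 6. Fixed point.
Max's winning region = {0, 1, 3, 4, 5, 7, 8, 9, 10}.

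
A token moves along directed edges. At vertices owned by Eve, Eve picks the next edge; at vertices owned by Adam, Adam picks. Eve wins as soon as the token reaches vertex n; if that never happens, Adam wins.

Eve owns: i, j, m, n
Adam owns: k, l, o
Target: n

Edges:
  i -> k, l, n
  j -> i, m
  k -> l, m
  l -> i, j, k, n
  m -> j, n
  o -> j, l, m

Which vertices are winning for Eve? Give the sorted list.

i, j, m, n

A0 = {n}
A1: add {i, m} — i (Eve) has i→n; m (Eve) has m→n.
A2: add {j} — j (Eve) has j→i.
A3 = A2; e.g. k (Adam) can still go to l. Fixed point.
Eve's winning region = {i, j, m, n}.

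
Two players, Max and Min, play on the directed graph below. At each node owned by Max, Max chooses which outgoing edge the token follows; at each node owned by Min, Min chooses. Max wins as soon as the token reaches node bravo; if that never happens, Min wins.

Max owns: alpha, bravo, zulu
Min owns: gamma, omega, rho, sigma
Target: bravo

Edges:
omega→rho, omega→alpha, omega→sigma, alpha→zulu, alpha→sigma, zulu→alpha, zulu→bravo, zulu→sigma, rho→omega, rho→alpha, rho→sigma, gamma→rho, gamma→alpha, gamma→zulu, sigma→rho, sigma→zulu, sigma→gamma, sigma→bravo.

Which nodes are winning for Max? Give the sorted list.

A0 = {bravo}
A1: add {zulu} — zulu (Max) has zulu→bravo.
A2: add {alpha} — alpha (Max) has alpha→zulu.
A3 = A2; e.g. omega (Min) can still go to rho. Fixed point.
Max's winning region = {alpha, bravo, zulu}.

alpha, bravo, zulu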